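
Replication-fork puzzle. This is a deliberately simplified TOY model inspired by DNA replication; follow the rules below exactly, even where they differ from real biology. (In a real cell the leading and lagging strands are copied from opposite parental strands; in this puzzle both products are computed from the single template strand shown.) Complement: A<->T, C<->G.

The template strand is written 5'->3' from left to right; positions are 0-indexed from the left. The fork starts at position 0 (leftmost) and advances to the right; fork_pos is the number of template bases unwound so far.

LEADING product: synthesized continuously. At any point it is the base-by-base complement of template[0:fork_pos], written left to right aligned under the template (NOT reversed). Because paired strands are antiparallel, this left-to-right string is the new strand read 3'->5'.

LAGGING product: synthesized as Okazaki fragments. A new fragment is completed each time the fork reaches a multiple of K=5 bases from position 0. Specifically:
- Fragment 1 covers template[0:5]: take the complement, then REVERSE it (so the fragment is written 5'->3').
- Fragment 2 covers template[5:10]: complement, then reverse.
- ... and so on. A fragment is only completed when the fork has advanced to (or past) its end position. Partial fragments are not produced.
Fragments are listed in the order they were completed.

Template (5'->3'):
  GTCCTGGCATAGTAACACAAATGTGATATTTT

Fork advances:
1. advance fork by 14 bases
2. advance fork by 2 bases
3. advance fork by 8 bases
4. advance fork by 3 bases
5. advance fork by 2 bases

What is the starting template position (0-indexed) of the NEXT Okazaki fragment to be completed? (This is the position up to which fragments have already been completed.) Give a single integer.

Step 1: advance 14 -> fork_pos = 0 + 14 = 14. Reached multiple(s) of 5: 5, 10 -> fragments 1-2 completed (2 total).
Step 2: advance 2 -> fork_pos = 14 + 2 = 16. Reached multiple(s) of 5: 15 -> fragment 3 completed (3 total).
Step 3: advance 8 -> fork_pos = 16 + 8 = 24. Reached multiple(s) of 5: 20 -> fragment 4 completed (4 total).
Step 4: advance 3 -> fork_pos = 24 + 3 = 27. Reached multiple(s) of 5: 25 -> fragment 5 completed (5 total).
Step 5: advance 2 -> fork_pos = 27 + 2 = 29. Next multiple of 5 is 30 (not reached); still 5 fragment(s).
5 fragment(s) completed, covering template[0:25] (5 x 5 = 25). The next fragment, fragment 6, covers template[25:30], so it starts at position 25.

Answer: 25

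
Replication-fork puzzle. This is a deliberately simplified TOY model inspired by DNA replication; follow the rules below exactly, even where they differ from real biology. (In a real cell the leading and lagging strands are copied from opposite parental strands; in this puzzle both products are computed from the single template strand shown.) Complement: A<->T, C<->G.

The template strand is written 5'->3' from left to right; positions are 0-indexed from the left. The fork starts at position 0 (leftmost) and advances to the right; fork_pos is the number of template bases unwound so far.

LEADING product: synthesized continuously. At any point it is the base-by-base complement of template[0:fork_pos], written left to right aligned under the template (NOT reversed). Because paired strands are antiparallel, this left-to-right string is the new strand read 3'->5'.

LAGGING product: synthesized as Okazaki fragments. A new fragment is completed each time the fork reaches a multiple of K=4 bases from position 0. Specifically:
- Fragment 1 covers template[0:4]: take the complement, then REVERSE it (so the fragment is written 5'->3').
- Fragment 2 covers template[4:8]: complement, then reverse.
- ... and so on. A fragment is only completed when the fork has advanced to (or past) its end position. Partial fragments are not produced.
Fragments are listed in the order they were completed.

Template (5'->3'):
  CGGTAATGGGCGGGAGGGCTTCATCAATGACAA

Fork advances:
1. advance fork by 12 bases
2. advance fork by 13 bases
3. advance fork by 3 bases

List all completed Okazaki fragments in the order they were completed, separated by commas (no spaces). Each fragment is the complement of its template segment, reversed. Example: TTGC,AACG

Answer: ACCG,CATT,CGCC,CTCC,AGCC,ATGA,ATTG

Derivation:
Step 1: advance 12 -> fork_pos = 0 + 12 = 12. Reached multiple(s) of 4: 4, 8, 12 -> fragments 1-3 completed (3 total).
Step 2: advance 13 -> fork_pos = 12 + 13 = 25. Reached multiple(s) of 4: 16, 20, 24 -> fragments 4-6 completed (6 total).
Step 3: advance 3 -> fork_pos = 25 + 3 = 28. Reached multiple(s) of 4: 28 -> fragment 7 completed (7 total).
Final fork_pos = 28, so 7 fragment(s) are complete. Build each: template segment -> complement -> reverse.
Fragment 1: template[0:4] = CGGT -> complement GCCA -> reversed ACCG
Fragment 2: template[4:8] = AATG -> complement TTAC -> reversed CATT
Fragment 3: template[8:12] = GGCG -> complement CCGC -> reversed CGCC
Fragment 4: template[12:16] = GGAG -> complement CCTC -> reversed CTCC
Fragment 5: template[16:20] = GGCT -> complement CCGA -> reversed AGCC
Fragment 6: template[20:24] = TCAT -> complement AGTA -> reversed ATGA
Fragment 7: template[24:28] = CAAT -> complement GTTA -> reversed ATTG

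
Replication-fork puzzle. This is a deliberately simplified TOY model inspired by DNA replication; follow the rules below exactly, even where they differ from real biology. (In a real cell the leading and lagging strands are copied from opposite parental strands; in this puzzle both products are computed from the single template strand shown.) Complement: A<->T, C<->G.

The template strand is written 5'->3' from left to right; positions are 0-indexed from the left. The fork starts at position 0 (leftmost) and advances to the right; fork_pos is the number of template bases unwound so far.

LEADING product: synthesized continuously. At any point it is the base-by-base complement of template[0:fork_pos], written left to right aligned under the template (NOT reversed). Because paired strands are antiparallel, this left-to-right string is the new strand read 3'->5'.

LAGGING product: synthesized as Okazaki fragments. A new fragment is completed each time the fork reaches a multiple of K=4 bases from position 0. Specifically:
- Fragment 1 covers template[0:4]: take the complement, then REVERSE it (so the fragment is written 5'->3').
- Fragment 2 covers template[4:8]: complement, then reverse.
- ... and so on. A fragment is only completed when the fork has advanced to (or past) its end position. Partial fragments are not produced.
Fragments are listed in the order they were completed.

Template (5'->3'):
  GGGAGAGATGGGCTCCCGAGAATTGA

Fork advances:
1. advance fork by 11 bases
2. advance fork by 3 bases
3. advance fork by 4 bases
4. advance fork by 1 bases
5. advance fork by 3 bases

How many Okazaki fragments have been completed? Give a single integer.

Step 1: advance 11 -> fork_pos = 0 + 11 = 11. Reached multiple(s) of 4: 4, 8 -> fragments 1-2 completed (2 total).
Step 2: advance 3 -> fork_pos = 11 + 3 = 14. Reached multiple(s) of 4: 12 -> fragment 3 completed (3 total).
Step 3: advance 4 -> fork_pos = 14 + 4 = 18. Reached multiple(s) of 4: 16 -> fragment 4 completed (4 total).
Step 4: advance 1 -> fork_pos = 18 + 1 = 19. Next multiple of 4 is 20 (not reached); still 4 fragment(s).
Step 5: advance 3 -> fork_pos = 19 + 3 = 22. Reached multiple(s) of 4: 20 -> fragment 5 completed (5 total).
Check: final fork_pos = 22; the multiples of 4 that are <= 22 are 4..20 -> 22 // 4 = 5 completed fragment(s).

Answer: 5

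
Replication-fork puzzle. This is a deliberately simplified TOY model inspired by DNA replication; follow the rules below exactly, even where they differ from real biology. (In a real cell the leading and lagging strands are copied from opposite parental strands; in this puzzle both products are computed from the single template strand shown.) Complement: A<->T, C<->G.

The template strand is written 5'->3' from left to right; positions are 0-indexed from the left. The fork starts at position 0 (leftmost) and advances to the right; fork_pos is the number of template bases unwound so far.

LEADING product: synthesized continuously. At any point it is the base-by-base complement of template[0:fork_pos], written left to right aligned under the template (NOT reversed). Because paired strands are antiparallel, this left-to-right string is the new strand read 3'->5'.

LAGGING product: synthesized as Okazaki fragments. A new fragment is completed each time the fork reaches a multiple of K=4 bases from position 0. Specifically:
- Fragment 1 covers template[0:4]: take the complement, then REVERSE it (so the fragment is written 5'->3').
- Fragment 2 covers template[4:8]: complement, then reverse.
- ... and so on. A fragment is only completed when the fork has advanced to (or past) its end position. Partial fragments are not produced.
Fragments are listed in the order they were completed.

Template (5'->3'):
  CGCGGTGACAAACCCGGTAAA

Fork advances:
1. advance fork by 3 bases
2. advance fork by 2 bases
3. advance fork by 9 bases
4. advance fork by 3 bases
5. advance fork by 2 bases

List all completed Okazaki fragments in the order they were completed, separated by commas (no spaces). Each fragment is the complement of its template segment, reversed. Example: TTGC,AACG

Answer: CGCG,TCAC,TTTG,CGGG

Derivation:
Step 1: advance 3 -> fork_pos = 0 + 3 = 3. Next multiple of 4 is 4 (not reached); still 0 fragment(s).
Step 2: advance 2 -> fork_pos = 3 + 2 = 5. Reached multiple(s) of 4: 4 -> fragment 1 completed (1 total).
Step 3: advance 9 -> fork_pos = 5 + 9 = 14. Reached multiple(s) of 4: 8, 12 -> fragments 2-3 completed (3 total).
Step 4: advance 3 -> fork_pos = 14 + 3 = 17. Reached multiple(s) of 4: 16 -> fragment 4 completed (4 total).
Step 5: advance 2 -> fork_pos = 17 + 2 = 19. Next multiple of 4 is 20 (not reached); still 4 fragment(s).
Final fork_pos = 19, so 4 fragment(s) are complete. Build each: template segment -> complement -> reverse.
Fragment 1: template[0:4] = CGCG -> complement GCGC -> reversed CGCG
Fragment 2: template[4:8] = GTGA -> complement CACT -> reversed TCAC
Fragment 3: template[8:12] = CAAA -> complement GTTT -> reversed TTTG
Fragment 4: template[12:16] = CCCG -> complement GGGC -> reversed CGGG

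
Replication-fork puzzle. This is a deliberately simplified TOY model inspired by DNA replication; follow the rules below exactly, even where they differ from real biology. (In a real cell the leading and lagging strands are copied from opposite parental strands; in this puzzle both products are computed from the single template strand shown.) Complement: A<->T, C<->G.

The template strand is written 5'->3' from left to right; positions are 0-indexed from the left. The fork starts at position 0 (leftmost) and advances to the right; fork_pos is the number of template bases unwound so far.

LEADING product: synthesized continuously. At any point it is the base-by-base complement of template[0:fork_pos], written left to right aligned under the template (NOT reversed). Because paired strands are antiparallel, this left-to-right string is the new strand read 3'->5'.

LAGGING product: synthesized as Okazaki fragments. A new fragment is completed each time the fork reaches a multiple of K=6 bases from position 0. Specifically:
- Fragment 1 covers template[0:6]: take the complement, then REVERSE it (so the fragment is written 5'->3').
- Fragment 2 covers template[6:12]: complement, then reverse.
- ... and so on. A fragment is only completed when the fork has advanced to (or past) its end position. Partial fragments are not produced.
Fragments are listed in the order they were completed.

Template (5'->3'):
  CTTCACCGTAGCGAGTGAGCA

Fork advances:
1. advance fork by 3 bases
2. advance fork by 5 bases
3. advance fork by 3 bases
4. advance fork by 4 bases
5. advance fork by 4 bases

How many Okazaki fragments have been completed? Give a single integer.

Step 1: advance 3 -> fork_pos = 0 + 3 = 3. Next multiple of 6 is 6 (not reached); still 0 fragment(s).
Step 2: advance 5 -> fork_pos = 3 + 5 = 8. Reached multiple(s) of 6: 6 -> fragment 1 completed (1 total).
Step 3: advance 3 -> fork_pos = 8 + 3 = 11. Next multiple of 6 is 12 (not reached); still 1 fragment(s).
Step 4: advance 4 -> fork_pos = 11 + 4 = 15. Reached multiple(s) of 6: 12 -> fragment 2 completed (2 total).
Step 5: advance 4 -> fork_pos = 15 + 4 = 19. Reached multiple(s) of 6: 18 -> fragment 3 completed (3 total).
Check: final fork_pos = 19; the multiples of 6 that are <= 19 are 6..18 -> 19 // 6 = 3 completed fragment(s).

Answer: 3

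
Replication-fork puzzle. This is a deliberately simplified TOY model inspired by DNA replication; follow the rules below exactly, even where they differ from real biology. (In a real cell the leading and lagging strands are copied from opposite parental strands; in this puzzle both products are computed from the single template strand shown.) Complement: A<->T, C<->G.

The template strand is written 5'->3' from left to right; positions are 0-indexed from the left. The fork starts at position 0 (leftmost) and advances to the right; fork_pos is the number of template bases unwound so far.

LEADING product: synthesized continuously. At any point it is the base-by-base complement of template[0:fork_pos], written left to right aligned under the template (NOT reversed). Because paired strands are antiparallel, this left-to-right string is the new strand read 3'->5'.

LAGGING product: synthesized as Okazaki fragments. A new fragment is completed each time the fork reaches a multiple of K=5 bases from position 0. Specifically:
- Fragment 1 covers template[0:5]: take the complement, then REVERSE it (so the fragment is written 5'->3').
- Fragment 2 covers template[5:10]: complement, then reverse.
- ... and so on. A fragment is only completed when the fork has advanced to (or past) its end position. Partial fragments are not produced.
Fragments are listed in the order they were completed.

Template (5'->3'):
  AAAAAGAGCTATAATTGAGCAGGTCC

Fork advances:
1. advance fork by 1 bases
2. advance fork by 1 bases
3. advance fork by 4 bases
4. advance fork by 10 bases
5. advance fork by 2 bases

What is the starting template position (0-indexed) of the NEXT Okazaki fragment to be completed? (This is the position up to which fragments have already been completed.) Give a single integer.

Step 1: advance 1 -> fork_pos = 0 + 1 = 1. Next multiple of 5 is 5 (not reached); still 0 fragment(s).
Step 2: advance 1 -> fork_pos = 1 + 1 = 2. Next multiple of 5 is 5 (not reached); still 0 fragment(s).
Step 3: advance 4 -> fork_pos = 2 + 4 = 6. Reached multiple(s) of 5: 5 -> fragment 1 completed (1 total).
Step 4: advance 10 -> fork_pos = 6 + 10 = 16. Reached multiple(s) of 5: 10, 15 -> fragments 2-3 completed (3 total).
Step 5: advance 2 -> fork_pos = 16 + 2 = 18. Next multiple of 5 is 20 (not reached); still 3 fragment(s).
3 fragment(s) completed, covering template[0:15] (3 x 5 = 15). The next fragment, fragment 4, covers template[15:20], so it starts at position 15.

Answer: 15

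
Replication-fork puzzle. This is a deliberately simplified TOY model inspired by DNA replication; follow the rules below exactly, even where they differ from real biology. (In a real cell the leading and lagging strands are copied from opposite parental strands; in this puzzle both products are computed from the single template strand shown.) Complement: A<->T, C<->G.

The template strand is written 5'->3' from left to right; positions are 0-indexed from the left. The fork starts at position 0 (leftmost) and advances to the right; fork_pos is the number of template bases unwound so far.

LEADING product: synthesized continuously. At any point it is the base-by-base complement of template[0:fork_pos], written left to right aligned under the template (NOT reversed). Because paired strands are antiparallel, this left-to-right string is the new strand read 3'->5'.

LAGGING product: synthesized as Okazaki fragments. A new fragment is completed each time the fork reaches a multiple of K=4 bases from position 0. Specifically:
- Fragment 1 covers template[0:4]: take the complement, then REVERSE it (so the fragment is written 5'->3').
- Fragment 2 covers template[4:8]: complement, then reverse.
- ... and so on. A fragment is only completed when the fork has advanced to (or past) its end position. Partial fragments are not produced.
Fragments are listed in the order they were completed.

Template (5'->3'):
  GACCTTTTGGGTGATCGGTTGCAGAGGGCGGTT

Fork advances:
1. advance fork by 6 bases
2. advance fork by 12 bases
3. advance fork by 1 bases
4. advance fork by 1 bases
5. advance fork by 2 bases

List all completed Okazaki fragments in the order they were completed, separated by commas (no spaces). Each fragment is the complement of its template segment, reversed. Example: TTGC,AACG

Step 1: advance 6 -> fork_pos = 0 + 6 = 6. Reached multiple(s) of 4: 4 -> fragment 1 completed (1 total).
Step 2: advance 12 -> fork_pos = 6 + 12 = 18. Reached multiple(s) of 4: 8, 12, 16 -> fragments 2-4 completed (4 total).
Step 3: advance 1 -> fork_pos = 18 + 1 = 19. Next multiple of 4 is 20 (not reached); still 4 fragment(s).
Step 4: advance 1 -> fork_pos = 19 + 1 = 20. Reached multiple(s) of 4: 20 -> fragment 5 completed (5 total).
Step 5: advance 2 -> fork_pos = 20 + 2 = 22. Next multiple of 4 is 24 (not reached); still 5 fragment(s).
Final fork_pos = 22, so 5 fragment(s) are complete. Build each: template segment -> complement -> reverse.
Fragment 1: template[0:4] = GACC -> complement CTGG -> reversed GGTC
Fragment 2: template[4:8] = TTTT -> complement AAAA -> reversed AAAA
Fragment 3: template[8:12] = GGGT -> complement CCCA -> reversed ACCC
Fragment 4: template[12:16] = GATC -> complement CTAG -> reversed GATC
Fragment 5: template[16:20] = GGTT -> complement CCAA -> reversed AACC

Answer: GGTC,AAAA,ACCC,GATC,AACC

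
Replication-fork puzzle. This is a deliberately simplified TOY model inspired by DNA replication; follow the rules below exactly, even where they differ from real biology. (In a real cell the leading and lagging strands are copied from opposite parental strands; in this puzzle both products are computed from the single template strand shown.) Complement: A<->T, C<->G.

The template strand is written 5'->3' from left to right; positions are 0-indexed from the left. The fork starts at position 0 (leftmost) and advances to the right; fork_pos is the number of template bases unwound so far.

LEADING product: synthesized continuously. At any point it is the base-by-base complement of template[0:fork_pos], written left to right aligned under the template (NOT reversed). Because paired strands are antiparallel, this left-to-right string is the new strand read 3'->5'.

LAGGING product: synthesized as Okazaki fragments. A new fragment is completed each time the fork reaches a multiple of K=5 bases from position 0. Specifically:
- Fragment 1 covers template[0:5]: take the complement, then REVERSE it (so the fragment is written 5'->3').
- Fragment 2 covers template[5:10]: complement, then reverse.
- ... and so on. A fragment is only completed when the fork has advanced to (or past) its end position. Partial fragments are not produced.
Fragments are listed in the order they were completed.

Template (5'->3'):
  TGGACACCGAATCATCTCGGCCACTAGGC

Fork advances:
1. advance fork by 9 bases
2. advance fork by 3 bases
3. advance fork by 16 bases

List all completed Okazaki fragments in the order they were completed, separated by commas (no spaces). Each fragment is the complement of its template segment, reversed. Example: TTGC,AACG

Answer: GTCCA,TCGGT,ATGAT,CCGAG,AGTGG

Derivation:
Step 1: advance 9 -> fork_pos = 0 + 9 = 9. Reached multiple(s) of 5: 5 -> fragment 1 completed (1 total).
Step 2: advance 3 -> fork_pos = 9 + 3 = 12. Reached multiple(s) of 5: 10 -> fragment 2 completed (2 total).
Step 3: advance 16 -> fork_pos = 12 + 16 = 28. Reached multiple(s) of 5: 15, 20, 25 -> fragments 3-5 completed (5 total).
Final fork_pos = 28, so 5 fragment(s) are complete. Build each: template segment -> complement -> reverse.
Fragment 1: template[0:5] = TGGAC -> complement ACCTG -> reversed GTCCA
Fragment 2: template[5:10] = ACCGA -> complement TGGCT -> reversed TCGGT
Fragment 3: template[10:15] = ATCAT -> complement TAGTA -> reversed ATGAT
Fragment 4: template[15:20] = CTCGG -> complement GAGCC -> reversed CCGAG
Fragment 5: template[20:25] = CCACT -> complement GGTGA -> reversed AGTGG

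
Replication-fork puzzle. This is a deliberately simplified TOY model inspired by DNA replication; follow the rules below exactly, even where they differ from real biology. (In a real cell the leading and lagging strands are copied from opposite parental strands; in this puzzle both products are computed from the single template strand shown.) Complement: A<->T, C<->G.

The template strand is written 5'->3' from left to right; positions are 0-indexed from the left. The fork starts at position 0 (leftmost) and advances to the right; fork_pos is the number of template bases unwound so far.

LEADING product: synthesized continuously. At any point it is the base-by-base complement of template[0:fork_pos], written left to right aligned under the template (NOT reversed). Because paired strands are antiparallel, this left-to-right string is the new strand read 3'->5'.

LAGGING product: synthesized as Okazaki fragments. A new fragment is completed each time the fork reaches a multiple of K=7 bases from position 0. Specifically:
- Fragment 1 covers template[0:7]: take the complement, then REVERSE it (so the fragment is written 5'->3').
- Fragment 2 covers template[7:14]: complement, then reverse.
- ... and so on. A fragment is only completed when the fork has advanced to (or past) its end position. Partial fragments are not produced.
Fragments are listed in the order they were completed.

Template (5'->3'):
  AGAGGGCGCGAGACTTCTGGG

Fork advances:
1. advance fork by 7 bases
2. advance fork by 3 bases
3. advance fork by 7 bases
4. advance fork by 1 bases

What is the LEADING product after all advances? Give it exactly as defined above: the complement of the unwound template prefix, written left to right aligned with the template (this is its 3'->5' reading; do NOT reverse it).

Answer: TCTCCCGCGCTCTGAAGA

Derivation:
Step 1: advance 7 -> fork_pos = 0 + 7 = 7.
Step 2: advance 3 -> fork_pos = 7 + 3 = 10.
Step 3: advance 7 -> fork_pos = 10 + 7 = 17.
Step 4: advance 1 -> fork_pos = 17 + 1 = 18.
Unwound prefix: template[0:18] = AGAGGGCGCGAGACTTCT
Complement it base by base (A<->T, C<->G), keeping left-to-right order:
  [0:5] AGAGG -> TCTCC
  [5:10] GCGCG -> CGCGC
  [10:15] AGACT -> TCTGA
  [15:18] TCT -> AGA
Concatenate: TCTCCCGCGCTCTGAAGA (length 18; written aligned with the template, i.e. 3'->5').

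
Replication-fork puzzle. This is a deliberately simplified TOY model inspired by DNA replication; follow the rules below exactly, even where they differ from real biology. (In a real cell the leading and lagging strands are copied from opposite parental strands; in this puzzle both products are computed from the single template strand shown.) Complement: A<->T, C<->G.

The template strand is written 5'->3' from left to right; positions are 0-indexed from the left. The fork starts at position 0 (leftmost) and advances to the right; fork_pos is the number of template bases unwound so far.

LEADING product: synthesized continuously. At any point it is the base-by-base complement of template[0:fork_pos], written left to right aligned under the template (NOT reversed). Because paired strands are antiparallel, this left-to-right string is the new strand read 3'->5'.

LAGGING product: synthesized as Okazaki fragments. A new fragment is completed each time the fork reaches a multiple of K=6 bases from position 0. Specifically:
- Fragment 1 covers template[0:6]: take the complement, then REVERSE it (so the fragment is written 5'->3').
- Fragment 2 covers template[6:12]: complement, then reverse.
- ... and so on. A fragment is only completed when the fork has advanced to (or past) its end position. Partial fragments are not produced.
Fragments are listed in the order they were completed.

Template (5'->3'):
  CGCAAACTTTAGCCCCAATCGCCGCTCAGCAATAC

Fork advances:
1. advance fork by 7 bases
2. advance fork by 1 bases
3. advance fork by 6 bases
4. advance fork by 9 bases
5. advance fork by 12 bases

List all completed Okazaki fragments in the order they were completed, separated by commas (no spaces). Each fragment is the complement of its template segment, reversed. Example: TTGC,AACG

Step 1: advance 7 -> fork_pos = 0 + 7 = 7. Reached multiple(s) of 6: 6 -> fragment 1 completed (1 total).
Step 2: advance 1 -> fork_pos = 7 + 1 = 8. Next multiple of 6 is 12 (not reached); still 1 fragment(s).
Step 3: advance 6 -> fork_pos = 8 + 6 = 14. Reached multiple(s) of 6: 12 -> fragment 2 completed (2 total).
Step 4: advance 9 -> fork_pos = 14 + 9 = 23. Reached multiple(s) of 6: 18 -> fragment 3 completed (3 total).
Step 5: advance 12 -> fork_pos = 23 + 12 = 35. Reached multiple(s) of 6: 24, 30 -> fragments 4-5 completed (5 total).
Final fork_pos = 35, so 5 fragment(s) are complete. Build each: template segment -> complement -> reverse.
Fragment 1: template[0:6] = CGCAAA -> complement GCGTTT -> reversed TTTGCG
Fragment 2: template[6:12] = CTTTAG -> complement GAAATC -> reversed CTAAAG
Fragment 3: template[12:18] = CCCCAA -> complement GGGGTT -> reversed TTGGGG
Fragment 4: template[18:24] = TCGCCG -> complement AGCGGC -> reversed CGGCGA
Fragment 5: template[24:30] = CTCAGC -> complement GAGTCG -> reversed GCTGAG

Answer: TTTGCG,CTAAAG,TTGGGG,CGGCGA,GCTGAG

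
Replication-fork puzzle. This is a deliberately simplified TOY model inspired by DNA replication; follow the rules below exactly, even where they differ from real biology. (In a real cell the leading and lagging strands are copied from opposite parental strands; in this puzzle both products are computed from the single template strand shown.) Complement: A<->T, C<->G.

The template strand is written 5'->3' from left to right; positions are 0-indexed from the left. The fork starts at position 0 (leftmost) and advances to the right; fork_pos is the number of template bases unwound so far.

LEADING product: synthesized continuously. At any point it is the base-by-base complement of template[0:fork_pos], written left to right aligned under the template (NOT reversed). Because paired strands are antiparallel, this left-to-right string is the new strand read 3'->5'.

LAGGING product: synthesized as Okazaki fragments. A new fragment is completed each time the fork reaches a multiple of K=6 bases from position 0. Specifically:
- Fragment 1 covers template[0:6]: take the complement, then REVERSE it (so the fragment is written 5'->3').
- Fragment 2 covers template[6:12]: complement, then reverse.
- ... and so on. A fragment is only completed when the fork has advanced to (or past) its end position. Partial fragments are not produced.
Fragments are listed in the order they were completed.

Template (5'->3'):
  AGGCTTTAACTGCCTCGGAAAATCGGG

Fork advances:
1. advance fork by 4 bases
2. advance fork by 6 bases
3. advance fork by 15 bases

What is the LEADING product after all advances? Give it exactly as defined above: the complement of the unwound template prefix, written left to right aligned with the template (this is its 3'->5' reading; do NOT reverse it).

Step 1: advance 4 -> fork_pos = 0 + 4 = 4.
Step 2: advance 6 -> fork_pos = 4 + 6 = 10.
Step 3: advance 15 -> fork_pos = 10 + 15 = 25.
Unwound prefix: template[0:25] = AGGCTTTAACTGCCTCGGAAAATCG
Complement it base by base (A<->T, C<->G), keeping left-to-right order:
  [0:5] AGGCT -> TCCGA
  [5:10] TTAAC -> AATTG
  [10:15] TGCCT -> ACGGA
  [15:20] CGGAA -> GCCTT
  [20:25] AATCG -> TTAGC
Concatenate: TCCGAAATTGACGGAGCCTTTTAGC (length 25; written aligned with the template, i.e. 3'->5').

Answer: TCCGAAATTGACGGAGCCTTTTAGC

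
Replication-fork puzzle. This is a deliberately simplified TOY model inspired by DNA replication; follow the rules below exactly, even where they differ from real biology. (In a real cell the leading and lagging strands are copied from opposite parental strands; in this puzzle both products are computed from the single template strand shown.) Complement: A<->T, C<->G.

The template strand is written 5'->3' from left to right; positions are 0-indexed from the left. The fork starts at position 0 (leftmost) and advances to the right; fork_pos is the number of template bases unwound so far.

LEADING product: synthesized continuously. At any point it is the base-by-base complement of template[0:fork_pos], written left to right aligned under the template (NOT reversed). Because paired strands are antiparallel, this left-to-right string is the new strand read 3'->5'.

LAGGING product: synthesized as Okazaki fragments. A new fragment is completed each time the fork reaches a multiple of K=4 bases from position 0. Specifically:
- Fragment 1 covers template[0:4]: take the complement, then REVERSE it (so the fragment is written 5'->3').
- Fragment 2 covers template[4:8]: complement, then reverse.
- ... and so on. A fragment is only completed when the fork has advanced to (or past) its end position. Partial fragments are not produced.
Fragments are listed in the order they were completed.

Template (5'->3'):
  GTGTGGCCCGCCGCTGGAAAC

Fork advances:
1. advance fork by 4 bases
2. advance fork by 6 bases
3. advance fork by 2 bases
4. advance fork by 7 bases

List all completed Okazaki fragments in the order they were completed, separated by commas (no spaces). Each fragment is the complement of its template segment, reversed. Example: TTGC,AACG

Answer: ACAC,GGCC,GGCG,CAGC

Derivation:
Step 1: advance 4 -> fork_pos = 0 + 4 = 4. Reached multiple(s) of 4: 4 -> fragment 1 completed (1 total).
Step 2: advance 6 -> fork_pos = 4 + 6 = 10. Reached multiple(s) of 4: 8 -> fragment 2 completed (2 total).
Step 3: advance 2 -> fork_pos = 10 + 2 = 12. Reached multiple(s) of 4: 12 -> fragment 3 completed (3 total).
Step 4: advance 7 -> fork_pos = 12 + 7 = 19. Reached multiple(s) of 4: 16 -> fragment 4 completed (4 total).
Final fork_pos = 19, so 4 fragment(s) are complete. Build each: template segment -> complement -> reverse.
Fragment 1: template[0:4] = GTGT -> complement CACA -> reversed ACAC
Fragment 2: template[4:8] = GGCC -> complement CCGG -> reversed GGCC
Fragment 3: template[8:12] = CGCC -> complement GCGG -> reversed GGCG
Fragment 4: template[12:16] = GCTG -> complement CGAC -> reversed CAGC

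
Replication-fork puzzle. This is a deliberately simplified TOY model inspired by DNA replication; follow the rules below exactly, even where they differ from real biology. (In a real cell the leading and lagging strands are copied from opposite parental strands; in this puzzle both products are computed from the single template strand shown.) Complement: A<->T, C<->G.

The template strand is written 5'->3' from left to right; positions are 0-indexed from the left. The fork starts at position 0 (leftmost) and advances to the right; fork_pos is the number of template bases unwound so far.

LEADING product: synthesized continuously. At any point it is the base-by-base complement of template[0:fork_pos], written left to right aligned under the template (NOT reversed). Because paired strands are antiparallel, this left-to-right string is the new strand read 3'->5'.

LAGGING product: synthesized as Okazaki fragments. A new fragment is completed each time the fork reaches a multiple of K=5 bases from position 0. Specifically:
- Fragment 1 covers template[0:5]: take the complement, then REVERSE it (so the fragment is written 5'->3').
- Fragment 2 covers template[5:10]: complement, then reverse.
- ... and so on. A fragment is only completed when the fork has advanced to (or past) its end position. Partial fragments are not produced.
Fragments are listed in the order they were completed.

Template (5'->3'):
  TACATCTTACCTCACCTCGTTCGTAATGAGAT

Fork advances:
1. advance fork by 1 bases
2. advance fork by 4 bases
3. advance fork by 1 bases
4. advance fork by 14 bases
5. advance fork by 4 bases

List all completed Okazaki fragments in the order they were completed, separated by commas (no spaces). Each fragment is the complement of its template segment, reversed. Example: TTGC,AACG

Step 1: advance 1 -> fork_pos = 0 + 1 = 1. Next multiple of 5 is 5 (not reached); still 0 fragment(s).
Step 2: advance 4 -> fork_pos = 1 + 4 = 5. Reached multiple(s) of 5: 5 -> fragment 1 completed (1 total).
Step 3: advance 1 -> fork_pos = 5 + 1 = 6. Next multiple of 5 is 10 (not reached); still 1 fragment(s).
Step 4: advance 14 -> fork_pos = 6 + 14 = 20. Reached multiple(s) of 5: 10, 15, 20 -> fragments 2-4 completed (4 total).
Step 5: advance 4 -> fork_pos = 20 + 4 = 24. Next multiple of 5 is 25 (not reached); still 4 fragment(s).
Final fork_pos = 24, so 4 fragment(s) are complete. Build each: template segment -> complement -> reverse.
Fragment 1: template[0:5] = TACAT -> complement ATGTA -> reversed ATGTA
Fragment 2: template[5:10] = CTTAC -> complement GAATG -> reversed GTAAG
Fragment 3: template[10:15] = CTCAC -> complement GAGTG -> reversed GTGAG
Fragment 4: template[15:20] = CTCGT -> complement GAGCA -> reversed ACGAG

Answer: ATGTA,GTAAG,GTGAG,ACGAG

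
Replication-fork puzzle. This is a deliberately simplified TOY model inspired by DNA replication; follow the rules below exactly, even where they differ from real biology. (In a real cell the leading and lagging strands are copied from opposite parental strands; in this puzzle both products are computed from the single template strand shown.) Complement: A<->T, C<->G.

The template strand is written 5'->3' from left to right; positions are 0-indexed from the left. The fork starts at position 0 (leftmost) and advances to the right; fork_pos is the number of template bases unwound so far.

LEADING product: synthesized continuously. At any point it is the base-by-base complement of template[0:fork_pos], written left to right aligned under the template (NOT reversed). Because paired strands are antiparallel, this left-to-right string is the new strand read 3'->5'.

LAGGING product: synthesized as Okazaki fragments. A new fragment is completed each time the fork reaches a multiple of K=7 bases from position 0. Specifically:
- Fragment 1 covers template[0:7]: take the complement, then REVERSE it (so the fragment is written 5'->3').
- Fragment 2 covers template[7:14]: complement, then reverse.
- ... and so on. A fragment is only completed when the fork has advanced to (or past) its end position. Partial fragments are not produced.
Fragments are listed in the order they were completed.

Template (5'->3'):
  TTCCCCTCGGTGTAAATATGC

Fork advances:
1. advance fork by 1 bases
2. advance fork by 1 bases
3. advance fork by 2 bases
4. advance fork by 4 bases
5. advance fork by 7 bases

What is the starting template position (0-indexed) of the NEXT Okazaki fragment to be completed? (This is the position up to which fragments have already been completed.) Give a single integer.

Step 1: advance 1 -> fork_pos = 0 + 1 = 1. Next multiple of 7 is 7 (not reached); still 0 fragment(s).
Step 2: advance 1 -> fork_pos = 1 + 1 = 2. Next multiple of 7 is 7 (not reached); still 0 fragment(s).
Step 3: advance 2 -> fork_pos = 2 + 2 = 4. Next multiple of 7 is 7 (not reached); still 0 fragment(s).
Step 4: advance 4 -> fork_pos = 4 + 4 = 8. Reached multiple(s) of 7: 7 -> fragment 1 completed (1 total).
Step 5: advance 7 -> fork_pos = 8 + 7 = 15. Reached multiple(s) of 7: 14 -> fragment 2 completed (2 total).
2 fragment(s) completed, covering template[0:14] (2 x 7 = 14). The next fragment, fragment 3, covers template[14:21], so it starts at position 14.

Answer: 14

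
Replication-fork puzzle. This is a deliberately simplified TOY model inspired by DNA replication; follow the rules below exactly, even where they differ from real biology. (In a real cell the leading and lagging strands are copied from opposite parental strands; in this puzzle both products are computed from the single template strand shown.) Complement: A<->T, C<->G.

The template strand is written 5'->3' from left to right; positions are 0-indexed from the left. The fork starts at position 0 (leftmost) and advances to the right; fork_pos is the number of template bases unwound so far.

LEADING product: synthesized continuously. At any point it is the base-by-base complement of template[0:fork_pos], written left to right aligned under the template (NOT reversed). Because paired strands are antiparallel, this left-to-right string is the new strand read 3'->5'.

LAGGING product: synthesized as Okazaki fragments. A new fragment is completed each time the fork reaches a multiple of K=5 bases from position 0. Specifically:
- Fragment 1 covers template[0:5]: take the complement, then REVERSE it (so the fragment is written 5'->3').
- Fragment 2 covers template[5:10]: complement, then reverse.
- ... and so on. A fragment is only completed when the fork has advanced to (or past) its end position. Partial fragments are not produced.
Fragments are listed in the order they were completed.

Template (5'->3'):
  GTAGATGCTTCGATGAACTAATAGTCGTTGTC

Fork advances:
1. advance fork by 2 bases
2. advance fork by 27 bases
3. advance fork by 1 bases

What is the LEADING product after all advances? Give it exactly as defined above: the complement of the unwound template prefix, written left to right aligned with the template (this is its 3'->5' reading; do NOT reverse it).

Step 1: advance 2 -> fork_pos = 0 + 2 = 2.
Step 2: advance 27 -> fork_pos = 2 + 27 = 29.
Step 3: advance 1 -> fork_pos = 29 + 1 = 30.
Unwound prefix: template[0:30] = GTAGATGCTTCGATGAACTAATAGTCGTTG
Complement it base by base (A<->T, C<->G), keeping left-to-right order:
  [0:5] GTAGA -> CATCT
  [5:10] TGCTT -> ACGAA
  [10:15] CGATG -> GCTAC
  [15:20] AACTA -> TTGAT
  [20:25] ATAGT -> TATCA
  [25:30] CGTTG -> GCAAC
Concatenate: CATCTACGAAGCTACTTGATTATCAGCAAC (length 30; written aligned with the template, i.e. 3'->5').

Answer: CATCTACGAAGCTACTTGATTATCAGCAAC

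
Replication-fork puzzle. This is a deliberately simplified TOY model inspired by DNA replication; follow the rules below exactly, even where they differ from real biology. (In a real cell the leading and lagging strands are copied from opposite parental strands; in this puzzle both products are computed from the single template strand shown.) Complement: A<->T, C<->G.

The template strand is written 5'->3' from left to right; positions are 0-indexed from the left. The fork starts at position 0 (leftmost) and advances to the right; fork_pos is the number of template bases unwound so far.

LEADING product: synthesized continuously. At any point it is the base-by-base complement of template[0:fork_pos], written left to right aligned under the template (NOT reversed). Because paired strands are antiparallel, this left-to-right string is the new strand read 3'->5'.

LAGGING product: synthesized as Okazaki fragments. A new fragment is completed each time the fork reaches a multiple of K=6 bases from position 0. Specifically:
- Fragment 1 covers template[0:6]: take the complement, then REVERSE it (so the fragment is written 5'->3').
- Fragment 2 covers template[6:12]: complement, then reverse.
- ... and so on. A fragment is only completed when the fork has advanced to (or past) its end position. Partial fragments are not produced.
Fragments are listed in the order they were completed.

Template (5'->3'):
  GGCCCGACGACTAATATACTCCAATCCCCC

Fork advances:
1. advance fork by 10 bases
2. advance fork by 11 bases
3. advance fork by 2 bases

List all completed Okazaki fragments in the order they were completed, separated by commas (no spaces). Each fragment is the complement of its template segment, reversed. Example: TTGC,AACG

Step 1: advance 10 -> fork_pos = 0 + 10 = 10. Reached multiple(s) of 6: 6 -> fragment 1 completed (1 total).
Step 2: advance 11 -> fork_pos = 10 + 11 = 21. Reached multiple(s) of 6: 12, 18 -> fragments 2-3 completed (3 total).
Step 3: advance 2 -> fork_pos = 21 + 2 = 23. Next multiple of 6 is 24 (not reached); still 3 fragment(s).
Final fork_pos = 23, so 3 fragment(s) are complete. Build each: template segment -> complement -> reverse.
Fragment 1: template[0:6] = GGCCCG -> complement CCGGGC -> reversed CGGGCC
Fragment 2: template[6:12] = ACGACT -> complement TGCTGA -> reversed AGTCGT
Fragment 3: template[12:18] = AATATA -> complement TTATAT -> reversed TATATT

Answer: CGGGCC,AGTCGT,TATATT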